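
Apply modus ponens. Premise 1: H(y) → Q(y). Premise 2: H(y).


Modus ponens: from (P → Q) and P, infer Q.
P = 'H(y)' is asserted, and P → Q holds, so Q follows.

Q(y).


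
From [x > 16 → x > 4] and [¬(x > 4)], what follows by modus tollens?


Modus tollens: from (P → Q) and ¬Q, infer ¬P.
Q = 'x > 4' is denied; since P → Q, P must also fail.

Not (x > 16).


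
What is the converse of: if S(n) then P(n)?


The converse of (P → Q) is (Q → P). It is not in general equivalent to the original.
Here P = 'S(n)' and Q = 'P(n)'.

If P(n), then S(n).


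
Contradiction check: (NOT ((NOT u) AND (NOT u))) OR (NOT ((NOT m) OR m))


Truth table over {m, u}:
m | u | φ
---------
F | F | F
T | F | F
F | T | T
T | T | T
Satisfying assignment at row 3: m=F, u=T gives T.

No, it is not a contradiction.


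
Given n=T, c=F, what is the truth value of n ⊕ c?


Exclusive or is true when exactly one operand is true.
Substitute: n=T, c=F.
T ⊕ F evaluates to T.

T


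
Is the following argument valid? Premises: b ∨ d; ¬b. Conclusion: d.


This matches the form of disjunctive syllogism: the conclusion follows in every model of the premises.

Valid.


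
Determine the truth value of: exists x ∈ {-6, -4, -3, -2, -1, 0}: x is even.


Evaluate the predicate on each element: -6:True, -4:True, -3:False, -2:True, -1:False, 0:True.
Witness x = -6 satisfies the predicate.

True


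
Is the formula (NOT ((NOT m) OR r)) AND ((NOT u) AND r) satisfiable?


Check all 8 assignments over {m, r, u}:
m | r | u | φ
-------------
F | F | F | F
T | F | F | F
F | T | F | F
T | T | F | F
F | F | T | F
T | F | T | F
F | T | T | F
T | T | T | F
No assignment makes the formula true.

Unsatisfiable.


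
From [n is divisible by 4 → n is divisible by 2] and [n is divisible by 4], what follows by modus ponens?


Modus ponens: from (P → Q) and P, infer Q.
P = 'n is divisible by 4' is asserted, and P → Q holds, so Q follows.

n is divisible by 2.


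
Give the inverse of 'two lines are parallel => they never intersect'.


The inverse of (P → Q) is (¬P → ¬Q). It is equivalent to the converse, not to the original.
Here P = 'two lines are parallel' and Q = 'they never intersect'.

If not (two lines are parallel), then not (they never intersect).


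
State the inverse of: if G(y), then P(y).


The inverse of (P → Q) is (¬P → ¬Q). It is equivalent to the converse, not to the original.
Here P = 'G(y)' and Q = 'P(y)'.

If not (G(y)), then not (P(y)).


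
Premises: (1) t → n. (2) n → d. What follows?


Hypothetical syllogism: from (P → Q) and (Q → R), infer (P → R).
Chain the two implications through the shared middle term 'n'.

t → d


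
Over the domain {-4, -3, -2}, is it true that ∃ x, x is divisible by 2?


Evaluate the predicate on each element: -4:T, -3:F, -2:T.
Witness x = -4 satisfies the predicate.

T


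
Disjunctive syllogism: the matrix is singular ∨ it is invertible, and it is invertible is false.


Disjunctive syllogism: from (P ∨ Q) and ¬P, infer Q.
One disjunct, 'it is invertible', is ruled out; the other must hold.

the matrix is singular


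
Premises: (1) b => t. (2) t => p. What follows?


Hypothetical syllogism: from (P → Q) and (Q → R), infer (P → R).
Chain the two implications through the shared middle term 't'.

b => p


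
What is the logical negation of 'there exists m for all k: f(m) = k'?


Negation flips each quantifier (∀↔∃) and negates the inner predicate.
¬(there exists m for all k: φ) = for all m there exists k: ¬φ.

for all m there exists k: NOT(f(m) = k)


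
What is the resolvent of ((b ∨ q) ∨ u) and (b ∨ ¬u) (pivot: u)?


The clauses contain complementary literals u and ¬u.
Resolution eliminates this pair and disjoins the remaining literals (merging duplicates).

(b ∨ q)


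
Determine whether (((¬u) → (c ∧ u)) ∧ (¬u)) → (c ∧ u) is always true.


Build the truth table over {c, u}:
c | u | φ
---------
F | F | T
T | F | T
F | T | T
T | T | T
Every row evaluates to true.

Yes, it is a tautology.


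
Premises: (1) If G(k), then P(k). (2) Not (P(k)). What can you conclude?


Modus tollens: from (P → Q) and ¬Q, infer ¬P.
Q = 'P(k)' is denied; since P → Q, P must also fail.

Not (G(k)).


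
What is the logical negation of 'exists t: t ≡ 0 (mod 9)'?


¬(forall x: φ) = exists x: ¬φ, and ¬(exists x: φ) = forall x: ¬φ.
Apply to the existential statement.

forall t: ~(t ≡ 0 (mod 9))


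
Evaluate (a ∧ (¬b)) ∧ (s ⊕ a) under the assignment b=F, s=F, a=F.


Substitute b=F, s=F, a=F:
¬b = T
a ∧ (¬b) = F ∧ T = F
s ⊕ a = F ⊕ F = F
(a ∧ (¬b)) ∧ (s ⊕ a) = F ∧ F = F

F


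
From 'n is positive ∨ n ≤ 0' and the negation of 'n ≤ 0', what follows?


Disjunctive syllogism: from (P ∨ Q) and ¬P, infer Q.
One disjunct, 'n ≤ 0', is ruled out; the other must hold.

n is positive


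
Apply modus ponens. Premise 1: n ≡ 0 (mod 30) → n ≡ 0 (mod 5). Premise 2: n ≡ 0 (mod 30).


Modus ponens: from (P → Q) and P, infer Q.
P = 'n ≡ 0 (mod 30)' is asserted, and P → Q holds, so Q follows.

n ≡ 0 (mod 5).


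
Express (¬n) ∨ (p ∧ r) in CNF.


Step 1: Distribute ∨ over ∧: (¬n) ∨ (p ∧ r) = ((¬n) ∨ p) ∧ ((¬n) ∨ r).

((¬n) ∨ p) ∧ ((¬n) ∨ r)


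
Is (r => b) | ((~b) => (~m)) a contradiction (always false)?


Truth table over {b, m, r}:
b | m | r | φ
-------------
False | False | False | True
True | False | False | True
False | True | False | True
True | True | False | True
False | False | True | True
True | False | True | True
False | True | True | False
True | True | True | True
Satisfying assignment at row 1: b=False, m=False, r=False gives True.

No, it is not a contradiction.


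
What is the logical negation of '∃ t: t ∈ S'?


¬(∀ x: φ) = ∃ x: ¬φ, and ¬(∃ x: φ) = ∀ x: ¬φ.
Apply to the existential statement.

∀ t: ¬(t ∈ S)


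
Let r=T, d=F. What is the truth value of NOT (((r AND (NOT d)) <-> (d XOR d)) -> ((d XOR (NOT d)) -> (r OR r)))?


Substitute r=T, d=F:
NOT d = T
r AND (NOT d) = T AND T = T
d XOR d = F XOR F = F
(r AND (NOT d)) <-> (d XOR d) = T <-> F = F
NOT d = T
d XOR (NOT d) = F XOR T = T
r OR r = T OR T = T
(d XOR (NOT d)) -> (r OR r) = T -> T = T
((r AND (NOT d)) <-> (d XOR d)) -> ((d XOR (NOT d)) -> (r OR r)) = F -> T = T
NOT (((r AND (NOT d)) <-> (d XOR d)) -> ((d XOR (NOT d)) -> (r OR r))) = F

F


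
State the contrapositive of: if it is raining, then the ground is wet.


The contrapositive of (P → Q) is (¬Q → ¬P); it is logically equivalent to the original.
Here P = 'it is raining' and Q = 'the ground is wet'.

If not (the ground is wet), then not (it is raining).


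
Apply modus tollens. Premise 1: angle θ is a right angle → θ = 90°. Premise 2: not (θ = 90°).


Modus tollens: from (P → Q) and ¬Q, infer ¬P.
Q = 'θ = 90°' is denied; since P → Q, P must also fail.

Not (angle θ is a right angle).


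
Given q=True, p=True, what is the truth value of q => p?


Implication is false only when antecedent is true and consequent is false.
Substitute: q=True, p=True.
True => True evaluates to True.

True


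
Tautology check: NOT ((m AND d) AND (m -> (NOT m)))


Build the truth table over {d, m}:
d | m | φ
---------
F | F | T
T | F | T
F | T | T
T | T | T
Every row evaluates to true.

Yes, it is a tautology.


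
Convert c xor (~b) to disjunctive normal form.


Step 1: c ⊕ (¬b) is true exactly when they disagree: (c ∧ ¬(¬b)) ∨ (¬c ∧ (¬b)).
Step 2: Eliminate any double negations (¬¬X = X).

(c & b) | ((~c) & (~b))


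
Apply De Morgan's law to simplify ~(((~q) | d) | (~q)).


De Morgan: the negation of a disjunction is the conjunction of the negations.
Distribute ~ across |, flipping it to &, and negate each literal.

(q & (~d)) & q


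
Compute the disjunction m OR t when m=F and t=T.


Disjunction is false only when both operands are false.
Substitute: m=F, t=T.
F OR T evaluates to T.

T


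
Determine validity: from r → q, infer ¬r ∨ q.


This matches the form of material implication: the conclusion follows in every model of the premises.

Valid.


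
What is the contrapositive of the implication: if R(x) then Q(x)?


The contrapositive of (P → Q) is (¬Q → ¬P); it is logically equivalent to the original.
Here P = 'R(x)' and Q = 'Q(x)'.

If not (Q(x)), then not (R(x)).


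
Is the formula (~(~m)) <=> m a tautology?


Build the truth table over {m}:
m | φ
-----
False | True
True | True
Every row evaluates to true.

Yes, it is a tautology.


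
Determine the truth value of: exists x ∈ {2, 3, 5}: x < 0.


Evaluate the predicate on each element: 2:False, 3:False, 5:False.
No element satisfies the predicate.

False


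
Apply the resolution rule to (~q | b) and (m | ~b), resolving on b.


The clauses contain complementary literals b and ~b.
Resolution eliminates this pair and disjoins the remaining literals (merging duplicates).

(~q | m)


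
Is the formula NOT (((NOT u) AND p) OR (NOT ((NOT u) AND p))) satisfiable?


Check all 4 assignments over {p, u}:
p | u | φ
---------
F | F | F
T | F | F
F | T | F
T | T | F
No assignment makes the formula true.

Unsatisfiable.


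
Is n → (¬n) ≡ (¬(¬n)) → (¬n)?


Compare truth tables:
n | φ | ψ
---------
F | T | T
T | F | F
The columns φ and ψ agree on every row.

Yes, they are logically equivalent.


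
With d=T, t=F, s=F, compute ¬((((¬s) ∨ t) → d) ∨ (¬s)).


Substitute d=T, t=F, s=F:
¬s = T
(¬s) ∨ t = T ∨ F = T
((¬s) ∨ t) → d = T → T = T
¬s = T
(((¬s) ∨ t) → d) ∨ (¬s) = T ∨ T = T
¬((((¬s) ∨ t) → d) ∨ (¬s)) = F

F


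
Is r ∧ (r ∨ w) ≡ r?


Compare truth tables:
r | w | φ | ψ
-------------
F | F | F | F
T | F | T | T
F | T | F | F
T | T | T | T
The columns φ and ψ agree on every row.

Yes, they are logically equivalent.


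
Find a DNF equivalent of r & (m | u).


Step 1: Distribute ∧ over ∨: r ∧ (m ∨ u) = (r ∧ m) ∨ (r ∧ u).

(r & m) | (r & u)


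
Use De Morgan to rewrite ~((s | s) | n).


De Morgan: the negation of a disjunction is the conjunction of the negations.
Distribute ~ across |, flipping it to &, and negate each literal.

((~s) & (~s)) & (~n)


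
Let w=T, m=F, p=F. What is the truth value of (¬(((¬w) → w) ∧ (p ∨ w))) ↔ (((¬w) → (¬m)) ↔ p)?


Substitute w=T, m=F, p=F:
¬w = F
(¬w) → w = F → T = T
p ∨ w = F ∨ T = T
((¬w) → w) ∧ (p ∨ w) = T ∧ T = T
¬(((¬w) → w) ∧ (p ∨ w)) = F
¬w = F
¬m = T
(¬w) → (¬m) = F → T = T
((¬w) → (¬m)) ↔ p = T ↔ F = F
(¬(((¬w) → w) ∧ (p ∨ w))) ↔ (((¬w) → (¬m)) ↔ p) = F ↔ F = T

T


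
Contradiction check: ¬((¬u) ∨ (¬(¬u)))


Truth table over {u}:
u | φ
-----
F | F
T | F
Every row is false.

Yes, it is a contradiction.


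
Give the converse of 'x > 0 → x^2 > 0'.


The converse of (P → Q) is (Q → P). It is not in general equivalent to the original.
Here P = 'x > 0' and Q = 'x^2 > 0'.

If x^2 > 0, then x > 0.


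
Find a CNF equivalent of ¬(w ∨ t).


Step 1: Apply De Morgan: ¬(w ∨ t) = ¬w ∧ ¬t.

(¬w) ∧ (¬t)


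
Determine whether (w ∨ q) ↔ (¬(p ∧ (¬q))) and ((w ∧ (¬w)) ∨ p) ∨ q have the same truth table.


Compare truth tables:
p | q | w | φ | ψ
-----------------
F | F | F | F | F
T | F | F | T | T
F | T | F | T | T
T | T | F | T | T
F | F | T | T | F
T | F | T | F | T
F | T | T | T | T
T | T | T | T | T
They differ at row 5 (p=F, q=F, w=T): φ=T but ψ=F.

No, they are not logically equivalent.


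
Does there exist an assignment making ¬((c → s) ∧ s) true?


Search for a satisfying assignment over {c, s}.
Try c=F, s=F: the formula evaluates to T.
A satisfying assignment exists.

Satisfiable.


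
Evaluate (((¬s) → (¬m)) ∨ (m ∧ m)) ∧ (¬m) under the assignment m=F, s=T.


Substitute m=F, s=T:
¬s = F
¬m = T
(¬s) → (¬m) = F → T = T
m ∧ m = F ∧ F = F
((¬s) → (¬m)) ∨ (m ∧ m) = T ∨ F = T
¬m = T
(((¬s) → (¬m)) ∨ (m ∧ m)) ∧ (¬m) = T ∧ T = T

T


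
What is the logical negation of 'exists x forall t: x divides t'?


Negation flips each quantifier (∀↔∃) and negates the inner predicate.
¬(exists x forall t: φ) = forall x exists t: ¬φ.

forall x exists t: ~(x divides t)


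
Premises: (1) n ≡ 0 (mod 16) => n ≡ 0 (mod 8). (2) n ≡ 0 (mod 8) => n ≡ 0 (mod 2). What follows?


Hypothetical syllogism: from (P → Q) and (Q → R), infer (P → R).
Chain the two implications through the shared middle term 'n ≡ 0 (mod 8)'.

n ≡ 0 (mod 16) => n ≡ 0 (mod 2)


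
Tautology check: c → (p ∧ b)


Build the truth table over {b, c, p}:
b | c | p | φ
-------------
F | F | F | T
T | F | F | T
F | T | F | F
T | T | F | F
F | F | T | T
T | F | T | T
F | T | T | F
T | T | T | T
Counterexample at row 3: with b=F, c=T, p=F, the formula is F.

No, it is not a tautology.


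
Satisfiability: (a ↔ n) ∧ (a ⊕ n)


Check all 4 assignments over {a, n}:
a | n | φ
---------
F | F | F
T | F | F
F | T | F
T | T | F
No assignment makes the formula true.

Unsatisfiable.


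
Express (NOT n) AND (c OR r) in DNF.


Step 1: Distribute ∧ over ∨: (¬n) ∧ (c ∨ r) = ((¬n) ∧ c) ∨ ((¬n) ∧ r).

((NOT n) AND c) OR ((NOT n) AND r)


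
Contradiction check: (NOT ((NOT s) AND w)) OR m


Truth table over {m, s, w}:
m | s | w | φ
-------------
F | F | F | T
T | F | F | T
F | T | F | T
T | T | F | T
F | F | T | F
T | F | T | T
F | T | T | T
T | T | T | T
Satisfying assignment at row 1: m=F, s=F, w=F gives T.

No, it is not a contradiction.


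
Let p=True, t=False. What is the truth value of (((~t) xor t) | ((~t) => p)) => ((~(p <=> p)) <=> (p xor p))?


Substitute p=True, t=False:
~t = True
(~t) xor t = True xor False = True
~t = True
(~t) => p = True => True = True
((~t) xor t) | ((~t) => p) = True | True = True
p <=> p = True <=> True = True
~(p <=> p) = False
p xor p = True xor True = False
(~(p <=> p)) <=> (p xor p) = False <=> False = True
(((~t) xor t) | ((~t) => p)) => ((~(p <=> p)) <=> (p xor p)) = True => True = True

True


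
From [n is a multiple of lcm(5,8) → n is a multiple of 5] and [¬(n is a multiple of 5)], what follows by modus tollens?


Modus tollens: from (P → Q) and ¬Q, infer ¬P.
Q = 'n is a multiple of 5' is denied; since P → Q, P must also fail.

Not (n is a multiple of lcm(5,8)).


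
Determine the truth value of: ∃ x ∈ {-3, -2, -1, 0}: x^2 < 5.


Evaluate the predicate on each element: -3:F, -2:T, -1:T, 0:T.
Witness x = -2 satisfies the predicate.

T


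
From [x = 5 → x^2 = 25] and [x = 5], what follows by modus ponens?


Modus ponens: from (P → Q) and P, infer Q.
P = 'x = 5' is asserted, and P → Q holds, so Q follows.

x^2 = 25.


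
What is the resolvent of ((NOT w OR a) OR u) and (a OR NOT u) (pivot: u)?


The clauses contain complementary literals u and NOTu.
Resolution eliminates this pair and disjoins the remaining literals (merging duplicates).

(a OR NOT w)


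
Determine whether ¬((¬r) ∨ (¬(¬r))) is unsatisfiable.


Truth table over {r}:
r | φ
-----
F | F
T | F
Every row is false.

Yes, it is a contradiction.


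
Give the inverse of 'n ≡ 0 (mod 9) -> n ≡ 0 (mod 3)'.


The inverse of (P → Q) is (¬P → ¬Q). It is equivalent to the converse, not to the original.
Here P = 'n ≡ 0 (mod 9)' and Q = 'n ≡ 0 (mod 3)'.

If not (n ≡ 0 (mod 9)), then not (n ≡ 0 (mod 3)).


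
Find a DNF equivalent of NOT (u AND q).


Step 1: Apply De Morgan: ¬(u ∧ q) = ¬u ∨ ¬q.

(NOT u) OR (NOT q)


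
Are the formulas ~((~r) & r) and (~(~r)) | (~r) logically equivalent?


Compare truth tables:
r | φ | ψ
---------
False | True | True
True | True | True
The columns φ and ψ agree on every row.

Yes, they are logically equivalent.


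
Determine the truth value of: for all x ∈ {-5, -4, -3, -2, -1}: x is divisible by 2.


Evaluate the predicate on each element: -5:F, -4:T, -3:F, -2:T, -1:F.
Counterexample x = -5 fails the predicate.

F


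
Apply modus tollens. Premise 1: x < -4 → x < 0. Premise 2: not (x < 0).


Modus tollens: from (P → Q) and ¬Q, infer ¬P.
Q = 'x < 0' is denied; since P → Q, P must also fail.

Not (x < -4).


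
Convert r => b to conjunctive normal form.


Step 1: Rewrite r → b as ¬r ∨ b.

(~r) | b


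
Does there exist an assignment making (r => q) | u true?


Search for a satisfying assignment over {q, r, u}.
Try q=False, r=False, u=False: the formula evaluates to True.
A satisfying assignment exists.

Satisfiable.


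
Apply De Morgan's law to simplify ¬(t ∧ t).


De Morgan: the negation of a conjunction is the disjunction of the negations.
Distribute ¬ across ∧, flipping it to ∨, and negate each literal.

(¬t) ∨ (¬t)


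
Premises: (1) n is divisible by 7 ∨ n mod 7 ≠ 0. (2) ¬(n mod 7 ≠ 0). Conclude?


Disjunctive syllogism: from (P ∨ Q) and ¬P, infer Q.
One disjunct, 'n mod 7 ≠ 0', is ruled out; the other must hold.

n is divisible by 7


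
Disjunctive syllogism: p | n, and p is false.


Disjunctive syllogism: from (P ∨ Q) and ¬P, infer Q.
One disjunct, 'p', is ruled out; the other must hold.

n


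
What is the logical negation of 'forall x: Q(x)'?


¬(forall x: φ) = exists x: ¬φ, and ¬(exists x: φ) = forall x: ¬φ.
Apply to the universal statement.

exists x: ~(Q(x))


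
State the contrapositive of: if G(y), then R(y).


The contrapositive of (P → Q) is (¬Q → ¬P); it is logically equivalent to the original.
Here P = 'G(y)' and Q = 'R(y)'.

If not (R(y)), then not (G(y)).


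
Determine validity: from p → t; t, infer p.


This is affirming the consequent (fallacy). There exist truth assignments where the premises are all true but the conclusion is false.

Invalid.


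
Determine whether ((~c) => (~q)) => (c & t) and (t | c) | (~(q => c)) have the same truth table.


Compare truth tables:
c | q | t | φ | ψ
-----------------
False | False | False | False | False
True | False | False | False | True
False | True | False | True | True
True | True | False | False | True
False | False | True | False | True
True | False | True | True | True
False | True | True | True | True
True | True | True | True | True
They differ at row 2 (c=True, q=False, t=False): φ=False but ψ=True.

No, they are not logically equivalent.


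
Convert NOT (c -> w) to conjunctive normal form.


Step 1: Rewrite c → w as ¬c ∨ w.
Step 2: Negate: ¬(¬c ∨ w) = c ∧ ¬w (De Morgan + double negation).

c AND (NOT w)


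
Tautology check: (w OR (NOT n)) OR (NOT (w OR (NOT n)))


Build the truth table over {n, w}:
n | w | φ
---------
F | F | T
T | F | T
F | T | T
T | T | T
Every row evaluates to true.

Yes, it is a tautology.


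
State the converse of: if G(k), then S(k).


The converse of (P → Q) is (Q → P). It is not in general equivalent to the original.
Here P = 'G(k)' and Q = 'S(k)'.

If S(k), then G(k).


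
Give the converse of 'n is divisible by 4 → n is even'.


The converse of (P → Q) is (Q → P). It is not in general equivalent to the original.
Here P = 'n is divisible by 4' and Q = 'n is even'.

If n is even, then n is divisible by 4.


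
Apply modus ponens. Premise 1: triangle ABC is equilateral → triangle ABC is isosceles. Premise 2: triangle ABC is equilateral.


Modus ponens: from (P → Q) and P, infer Q.
P = 'triangle ABC is equilateral' is asserted, and P → Q holds, so Q follows.

triangle ABC is isosceles.


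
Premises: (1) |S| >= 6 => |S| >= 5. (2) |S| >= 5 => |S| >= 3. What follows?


Hypothetical syllogism: from (P → Q) and (Q → R), infer (P → R).
Chain the two implications through the shared middle term '|S| >= 5'.

|S| >= 6 => |S| >= 3


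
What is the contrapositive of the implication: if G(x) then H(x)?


The contrapositive of (P → Q) is (¬Q → ¬P); it is logically equivalent to the original.
Here P = 'G(x)' and Q = 'H(x)'.

If not (H(x)), then not (G(x)).


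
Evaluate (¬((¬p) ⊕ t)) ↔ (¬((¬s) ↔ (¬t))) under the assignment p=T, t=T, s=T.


Substitute p=T, t=T, s=T:
¬p = F
(¬p) ⊕ t = F ⊕ T = T
¬((¬p) ⊕ t) = F
¬s = F
¬t = F
(¬s) ↔ (¬t) = F ↔ F = T
¬((¬s) ↔ (¬t)) = F
(¬((¬p) ⊕ t)) ↔ (¬((¬s) ↔ (¬t))) = F ↔ F = T

T


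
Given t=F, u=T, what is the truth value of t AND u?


Conjunction is true only when both operands are true.
Substitute: t=F, u=T.
F AND T evaluates to F.

F


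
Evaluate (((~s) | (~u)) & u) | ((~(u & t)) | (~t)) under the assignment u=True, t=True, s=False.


Substitute u=True, t=True, s=False:
~s = True
~u = False
(~s) | (~u) = True | False = True
((~s) | (~u)) & u = True & True = True
u & t = True & True = True
~(u & t) = False
~t = False
(~(u & t)) | (~t) = False | False = False
(((~s) | (~u)) & u) | ((~(u & t)) | (~t)) = True | False = True

True


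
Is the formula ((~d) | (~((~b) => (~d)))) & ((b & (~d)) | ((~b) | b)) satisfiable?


Search for a satisfying assignment over {b, d}.
Try b=False, d=False: the formula evaluates to True.
A satisfying assignment exists.

Satisfiable.


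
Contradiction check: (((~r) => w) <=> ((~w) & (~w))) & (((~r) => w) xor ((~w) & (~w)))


Truth table over {r, w}:
r | w | φ
---------
False | False | False
True | False | False
False | True | False
True | True | False
Every row is false.

Yes, it is a contradiction.


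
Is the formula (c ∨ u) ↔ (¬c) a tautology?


Build the truth table over {c, u}:
c | u | φ
---------
F | F | F
T | F | F
F | T | T
T | T | F
Counterexample at row 1: with c=F, u=F, the formula is F.

No, it is not a tautology.


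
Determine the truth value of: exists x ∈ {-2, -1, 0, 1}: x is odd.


Evaluate the predicate on each element: -2:False, -1:True, 0:False, 1:True.
Witness x = -1 satisfies the predicate.

True


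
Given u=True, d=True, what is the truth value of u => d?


Implication is false only when antecedent is true and consequent is false.
Substitute: u=True, d=True.
True => True evaluates to True.

True


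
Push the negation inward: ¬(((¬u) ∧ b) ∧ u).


De Morgan: the negation of a conjunction is the disjunction of the negations.
Distribute ¬ across ∧, flipping it to ∨, and negate each literal.

(u ∨ (¬b)) ∨ (¬u)


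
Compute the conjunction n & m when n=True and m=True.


Conjunction is true only when both operands are true.
Substitute: n=True, m=True.
True & True evaluates to True.

True


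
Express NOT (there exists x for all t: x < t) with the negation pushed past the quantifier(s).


Negation flips each quantifier (∀↔∃) and negates the inner predicate.
¬(there exists x for all t: φ) = for all x there exists t: ¬φ.

for all x there exists t: NOT(x < t)


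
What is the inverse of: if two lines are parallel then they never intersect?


The inverse of (P → Q) is (¬P → ¬Q). It is equivalent to the converse, not to the original.
Here P = 'two lines are parallel' and Q = 'they never intersect'.

If not (two lines are parallel), then not (they never intersect).


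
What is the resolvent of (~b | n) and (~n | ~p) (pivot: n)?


The clauses contain complementary literals n and ~n.
Resolution eliminates this pair and disjoins the remaining literals (merging duplicates).

(~b | ~p)


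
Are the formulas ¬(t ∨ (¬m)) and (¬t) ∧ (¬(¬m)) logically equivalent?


Compare truth tables:
m | t | φ | ψ
-------------
F | F | F | F
T | F | T | T
F | T | F | F
T | T | F | F
The columns φ and ψ agree on every row.

Yes, they are logically equivalent.


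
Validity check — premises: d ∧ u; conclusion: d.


This matches the form of conjunction elimination: the conclusion follows in every model of the premises.

Valid.


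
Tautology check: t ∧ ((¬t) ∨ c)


Build the truth table over {c, t}:
c | t | φ
---------
F | F | F
T | F | F
F | T | F
T | T | T
Counterexample at row 1: with c=F, t=F, the formula is F.

No, it is not a tautology.


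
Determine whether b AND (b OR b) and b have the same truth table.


Compare truth tables:
b | φ | ψ
---------
F | F | F
T | T | T
The columns φ and ψ agree on every row.

Yes, they are logically equivalent.


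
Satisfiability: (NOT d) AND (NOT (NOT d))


Check all 2 assignments over {d}:
d | φ
-----
F | F
T | F
No assignment makes the formula true.

Unsatisfiable.


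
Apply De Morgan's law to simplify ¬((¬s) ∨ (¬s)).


De Morgan: the negation of a disjunction is the conjunction of the negations.
Distribute ¬ across ∨, flipping it to ∧, and negate each literal.

s ∧ s


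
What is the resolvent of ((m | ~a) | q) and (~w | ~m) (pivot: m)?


The clauses contain complementary literals m and ~m.
Resolution eliminates this pair and disjoins the remaining literals (merging duplicates).

((q | ~a) | ~w)


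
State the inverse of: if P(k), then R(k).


The inverse of (P → Q) is (¬P → ¬Q). It is equivalent to the converse, not to the original.
Here P = 'P(k)' and Q = 'R(k)'.

If not (P(k)), then not (R(k)).


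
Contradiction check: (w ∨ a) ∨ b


Truth table over {a, b, w}:
a | b | w | φ
-------------
F | F | F | F
T | F | F | T
F | T | F | T
T | T | F | T
F | F | T | T
T | F | T | T
F | T | T | T
T | T | T | T
Satisfying assignment at row 2: a=T, b=F, w=F gives T.

No, it is not a contradiction.


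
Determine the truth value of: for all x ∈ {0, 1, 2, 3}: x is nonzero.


Evaluate the predicate on each element: 0:F, 1:T, 2:T, 3:T.
Counterexample x = 0 fails the predicate.

F


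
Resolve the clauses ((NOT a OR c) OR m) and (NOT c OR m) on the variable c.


The clauses contain complementary literals c and NOTc.
Resolution eliminates this pair and disjoins the remaining literals (merging duplicates).

(NOT a OR m)


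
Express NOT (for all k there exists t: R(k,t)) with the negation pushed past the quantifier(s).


Negation flips each quantifier (∀↔∃) and negates the inner predicate.
¬(for all k there exists t: φ) = there exists k for all t: ¬φ.

there exists k for all t: NOT(R(k,t))


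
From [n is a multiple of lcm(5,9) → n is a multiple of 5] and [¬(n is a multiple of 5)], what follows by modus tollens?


Modus tollens: from (P → Q) and ¬Q, infer ¬P.
Q = 'n is a multiple of 5' is denied; since P → Q, P must also fail.

Not (n is a multiple of lcm(5,9)).


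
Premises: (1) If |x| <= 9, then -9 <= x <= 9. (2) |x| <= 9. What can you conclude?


Modus ponens: from (P → Q) and P, infer Q.
P = '|x| <= 9' is asserted, and P → Q holds, so Q follows.

-9 <= x <= 9.


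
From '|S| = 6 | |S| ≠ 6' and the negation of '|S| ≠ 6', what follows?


Disjunctive syllogism: from (P ∨ Q) and ¬P, infer Q.
One disjunct, '|S| ≠ 6', is ruled out; the other must hold.

|S| = 6


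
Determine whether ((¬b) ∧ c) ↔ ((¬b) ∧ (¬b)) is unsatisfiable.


Truth table over {b, c}:
b | c | φ
---------
F | F | F
T | F | T
F | T | T
T | T | T
Satisfying assignment at row 2: b=T, c=F gives T.

No, it is not a contradiction.


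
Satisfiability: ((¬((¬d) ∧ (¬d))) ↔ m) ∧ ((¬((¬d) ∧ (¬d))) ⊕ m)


Check all 4 assignments over {d, m}:
d | m | φ
---------
F | F | F
T | F | F
F | T | F
T | T | F
No assignment makes the formula true.

Unsatisfiable.


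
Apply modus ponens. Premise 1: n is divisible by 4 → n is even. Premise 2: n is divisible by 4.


Modus ponens: from (P → Q) and P, infer Q.
P = 'n is divisible by 4' is asserted, and P → Q holds, so Q follows.

n is even.


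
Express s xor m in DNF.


Step 1: s ⊕ m is true exactly when they disagree: (s ∧ ¬m) ∨ (¬s ∧ m).

(s & (~m)) | ((~s) & m)


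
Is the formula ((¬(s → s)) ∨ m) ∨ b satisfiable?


Search for a satisfying assignment over {b, m, s}.
Try b=T, m=F, s=F: the formula evaluates to T.
A satisfying assignment exists.

Satisfiable.


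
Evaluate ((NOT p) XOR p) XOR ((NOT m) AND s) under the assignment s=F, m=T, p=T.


Substitute s=F, m=T, p=T:
NOT p = F
(NOT p) XOR p = F XOR T = T
NOT m = F
(NOT m) AND s = F AND F = F
((NOT p) XOR p) XOR ((NOT m) AND s) = T XOR F = T

T


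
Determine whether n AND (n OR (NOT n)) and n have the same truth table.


Compare truth tables:
n | φ | ψ
---------
F | F | F
T | T | T
The columns φ and ψ agree on every row.

Yes, they are logically equivalent.


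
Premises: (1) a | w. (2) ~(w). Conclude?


Disjunctive syllogism: from (P ∨ Q) and ¬P, infer Q.
One disjunct, 'w', is ruled out; the other must hold.

a


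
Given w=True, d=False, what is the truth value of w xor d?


Exclusive or is true when exactly one operand is true.
Substitute: w=True, d=False.
True xor False evaluates to True.

True


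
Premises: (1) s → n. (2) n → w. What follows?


Hypothetical syllogism: from (P → Q) and (Q → R), infer (P → R).
Chain the two implications through the shared middle term 'n'.

s → w


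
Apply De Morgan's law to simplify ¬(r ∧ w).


De Morgan: the negation of a conjunction is the disjunction of the negations.
Distribute ¬ across ∧, flipping it to ∨, and negate each literal.

(¬r) ∨ (¬w)


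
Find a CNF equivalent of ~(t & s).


Step 1: Apply De Morgan: ¬(t ∧ s) = ¬t ∨ ¬s.

(~t) | (~s)


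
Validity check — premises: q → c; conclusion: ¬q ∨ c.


This matches the form of material implication: the conclusion follows in every model of the premises.

Valid.


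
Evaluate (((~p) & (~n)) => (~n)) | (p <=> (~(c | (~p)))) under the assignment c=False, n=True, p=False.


Substitute c=False, n=True, p=False:
~p = True
~n = False
(~p) & (~n) = True & False = False
~n = False
((~p) & (~n)) => (~n) = False => False = True
~p = True
c | (~p) = False | True = True
~(c | (~p)) = False
p <=> (~(c | (~p))) = False <=> False = True
(((~p) & (~n)) => (~n)) | (p <=> (~(c | (~p)))) = True | True = True

True


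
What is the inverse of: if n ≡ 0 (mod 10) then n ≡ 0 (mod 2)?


The inverse of (P → Q) is (¬P → ¬Q). It is equivalent to the converse, not to the original.
Here P = 'n ≡ 0 (mod 10)' and Q = 'n ≡ 0 (mod 2)'.

If not (n ≡ 0 (mod 10)), then not (n ≡ 0 (mod 2)).


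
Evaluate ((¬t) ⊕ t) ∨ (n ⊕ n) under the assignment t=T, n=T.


Substitute t=T, n=T:
¬t = F
(¬t) ⊕ t = F ⊕ T = T
n ⊕ n = T ⊕ T = F
((¬t) ⊕ t) ∨ (n ⊕ n) = T ∨ F = T

T


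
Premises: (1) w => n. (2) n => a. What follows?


Hypothetical syllogism: from (P → Q) and (Q → R), infer (P → R).
Chain the two implications through the shared middle term 'n'.

w => a


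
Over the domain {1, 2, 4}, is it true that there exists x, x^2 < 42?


Evaluate the predicate on each element: 1:T, 2:T, 4:T.
Witness x = 1 satisfies the predicate.

T


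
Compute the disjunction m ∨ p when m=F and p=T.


Disjunction is false only when both operands are false.
Substitute: m=F, p=T.
F ∨ T evaluates to T.

T


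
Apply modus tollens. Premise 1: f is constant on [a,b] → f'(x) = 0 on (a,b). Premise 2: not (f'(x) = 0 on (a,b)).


Modus tollens: from (P → Q) and ¬Q, infer ¬P.
Q = 'f'(x) = 0 on (a,b)' is denied; since P → Q, P must also fail.

Not (f is constant on [a,b]).


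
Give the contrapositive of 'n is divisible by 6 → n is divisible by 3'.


The contrapositive of (P → Q) is (¬Q → ¬P); it is logically equivalent to the original.
Here P = 'n is divisible by 6' and Q = 'n is divisible by 3'.

If not (n is divisible by 3), then not (n is divisible by 6).


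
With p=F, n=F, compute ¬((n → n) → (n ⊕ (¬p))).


Substitute p=F, n=F:
n → n = F → F = T
¬p = T
n ⊕ (¬p) = F ⊕ T = T
(n → n) → (n ⊕ (¬p)) = T → T = T
¬((n → n) → (n ⊕ (¬p))) = F

F


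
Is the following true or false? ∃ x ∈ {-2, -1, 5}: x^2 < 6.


Evaluate the predicate on each element: -2:T, -1:T, 5:F.
Witness x = -2 satisfies the predicate.

T


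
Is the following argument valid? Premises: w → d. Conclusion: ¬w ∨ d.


This matches the form of material implication: the conclusion follows in every model of the premises.

Valid.


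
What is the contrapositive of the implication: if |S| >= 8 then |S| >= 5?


The contrapositive of (P → Q) is (¬Q → ¬P); it is logically equivalent to the original.
Here P = '|S| >= 8' and Q = '|S| >= 5'.

If not (|S| >= 5), then not (|S| >= 8).


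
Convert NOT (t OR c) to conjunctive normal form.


Step 1: Apply De Morgan: ¬(t ∨ c) = ¬t ∧ ¬c.

(NOT t) AND (NOT c)


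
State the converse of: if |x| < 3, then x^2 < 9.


The converse of (P → Q) is (Q → P). It is not in general equivalent to the original.
Here P = '|x| < 3' and Q = 'x^2 < 9'.

If x^2 < 9, then |x| < 3.


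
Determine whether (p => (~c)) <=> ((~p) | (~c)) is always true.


Build the truth table over {c, p}:
c | p | φ
---------
False | False | True
True | False | True
False | True | True
True | True | True
Every row evaluates to true.

Yes, it is a tautology.


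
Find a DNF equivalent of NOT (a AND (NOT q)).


Step 1: Apply De Morgan: ¬(a ∧ (¬q)) = ¬a ∨ ¬(¬q).
Step 2: Eliminate any double negations (¬¬X = X).

(NOT a) OR q


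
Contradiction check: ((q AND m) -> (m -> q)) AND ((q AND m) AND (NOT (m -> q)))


Truth table over {m, q}:
m | q | φ
---------
F | F | F
T | F | F
F | T | F
T | T | F
Every row is false.

Yes, it is a contradiction.


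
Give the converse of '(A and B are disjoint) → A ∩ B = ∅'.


The converse of (P → Q) is (Q → P). It is not in general equivalent to the original.
Here P = '(A and B are disjoint)' and Q = 'A ∩ B = ∅'.

If A ∩ B = ∅, then (A and B are disjoint).


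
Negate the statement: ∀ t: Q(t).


¬(∀ x: φ) = ∃ x: ¬φ, and ¬(∃ x: φ) = ∀ x: ¬φ.
Apply to the universal statement.

∃ t: ¬(Q(t))


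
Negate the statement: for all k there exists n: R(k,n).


Negation flips each quantifier (∀↔∃) and negates the inner predicate.
¬(for all k there exists n: φ) = there exists k for all n: ¬φ.

there exists k for all n: NOT(R(k,n))


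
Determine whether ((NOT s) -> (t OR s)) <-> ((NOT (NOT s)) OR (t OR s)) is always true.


Build the truth table over {s, t}:
s | t | φ
---------
F | F | T
T | F | T
F | T | T
T | T | T
Every row evaluates to true.

Yes, it is a tautology.


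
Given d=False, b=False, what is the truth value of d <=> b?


Biconditional is true when both operands have the same truth value.
Substitute: d=False, b=False.
False <=> False evaluates to True.

True


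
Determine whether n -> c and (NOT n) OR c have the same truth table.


Compare truth tables:
c | n | φ | ψ
-------------
F | F | T | T
T | F | T | T
F | T | F | F
T | T | T | T
The columns φ and ψ agree on every row.

Yes, they are logically equivalent.


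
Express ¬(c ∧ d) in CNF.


Step 1: Apply De Morgan: ¬(c ∧ d) = ¬c ∨ ¬d.

(¬c) ∨ (¬d)


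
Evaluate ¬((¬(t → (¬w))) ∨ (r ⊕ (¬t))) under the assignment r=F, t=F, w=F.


Substitute r=F, t=F, w=F:
¬w = T
t → (¬w) = F → T = T
¬(t → (¬w)) = F
¬t = T
r ⊕ (¬t) = F ⊕ T = T
(¬(t → (¬w))) ∨ (r ⊕ (¬t)) = F ∨ T = T
¬((¬(t → (¬w))) ∨ (r ⊕ (¬t))) = F

F


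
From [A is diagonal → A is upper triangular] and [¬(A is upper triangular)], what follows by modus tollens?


Modus tollens: from (P → Q) and ¬Q, infer ¬P.
Q = 'A is upper triangular' is denied; since P → Q, P must also fail.

Not (A is diagonal).


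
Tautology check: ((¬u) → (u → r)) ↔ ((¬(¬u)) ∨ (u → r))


Build the truth table over {r, u}:
r | u | φ
---------
F | F | T
T | F | T
F | T | T
T | T | T
Every row evaluates to true.

Yes, it is a tautology.


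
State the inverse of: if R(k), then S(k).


The inverse of (P → Q) is (¬P → ¬Q). It is equivalent to the converse, not to the original.
Here P = 'R(k)' and Q = 'S(k)'.

If not (R(k)), then not (S(k)).


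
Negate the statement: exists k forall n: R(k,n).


Negation flips each quantifier (∀↔∃) and negates the inner predicate.
¬(exists k forall n: φ) = forall k exists n: ¬φ.

forall k exists n: ~(R(k,n))


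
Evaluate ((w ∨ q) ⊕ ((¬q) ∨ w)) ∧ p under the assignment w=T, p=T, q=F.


Substitute w=T, p=T, q=F:
w ∨ q = T ∨ F = T
¬q = T
(¬q) ∨ w = T ∨ T = T
(w ∨ q) ⊕ ((¬q) ∨ w) = T ⊕ T = F
((w ∨ q) ⊕ ((¬q) ∨ w)) ∧ p = F ∧ T = F

F


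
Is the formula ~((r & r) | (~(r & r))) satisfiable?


Check all 2 assignments over {r}:
r | φ
-----
False | False
True | False
No assignment makes the formula true.

Unsatisfiable.


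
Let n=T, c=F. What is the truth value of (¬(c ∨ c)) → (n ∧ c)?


Substitute n=T, c=F:
c ∨ c = F ∨ F = F
¬(c ∨ c) = T
n ∧ c = T ∧ F = F
(¬(c ∨ c)) → (n ∧ c) = T → F = F

F


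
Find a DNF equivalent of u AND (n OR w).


Step 1: Distribute ∧ over ∨: u ∧ (n ∨ w) = (u ∧ n) ∨ (u ∧ w).

(u AND n) OR (u AND w)


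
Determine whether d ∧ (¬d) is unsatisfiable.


Truth table over {d}:
d | φ
-----
F | F
T | F
Every row is false.

Yes, it is a contradiction.


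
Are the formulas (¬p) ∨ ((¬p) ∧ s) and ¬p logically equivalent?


Compare truth tables:
p | s | φ | ψ
-------------
F | F | T | T
T | F | F | F
F | T | T | T
T | T | F | F
The columns φ and ψ agree on every row.

Yes, they are logically equivalent.


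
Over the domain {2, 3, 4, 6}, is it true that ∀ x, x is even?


Evaluate the predicate on each element: 2:T, 3:F, 4:T, 6:T.
Counterexample x = 3 fails the predicate.

F


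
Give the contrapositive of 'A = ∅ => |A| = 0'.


The contrapositive of (P → Q) is (¬Q → ¬P); it is logically equivalent to the original.
Here P = 'A = ∅' and Q = '|A| = 0'.

If not (|A| = 0), then not (A = ∅).


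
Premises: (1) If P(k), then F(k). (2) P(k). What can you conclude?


Modus ponens: from (P → Q) and P, infer Q.
P = 'P(k)' is asserted, and P → Q holds, so Q follows.

F(k).


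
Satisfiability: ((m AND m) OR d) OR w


Search for a satisfying assignment over {d, m, w}.
Try d=T, m=F, w=F: the formula evaluates to T.
A satisfying assignment exists.

Satisfiable.


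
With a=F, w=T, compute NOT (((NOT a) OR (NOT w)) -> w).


Substitute a=F, w=T:
NOT a = T
NOT w = F
(NOT a) OR (NOT w) = T OR F = T
((NOT a) OR (NOT w)) -> w = T -> T = T
NOT (((NOT a) OR (NOT w)) -> w) = F

F


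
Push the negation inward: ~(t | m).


De Morgan: the negation of a disjunction is the conjunction of the negations.
Distribute ~ across |, flipping it to &, and negate each literal.

(~t) & (~m)


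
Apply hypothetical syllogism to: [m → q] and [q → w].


Hypothetical syllogism: from (P → Q) and (Q → R), infer (P → R).
Chain the two implications through the shared middle term 'q'.

m → w


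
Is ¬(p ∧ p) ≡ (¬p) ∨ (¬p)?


Compare truth tables:
p | φ | ψ
---------
F | T | T
T | F | F
The columns φ and ψ agree on every row.

Yes, they are logically equivalent.


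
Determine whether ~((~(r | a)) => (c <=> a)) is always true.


Build the truth table over {a, c, r}:
a | c | r | φ
-------------
False | False | False | False
True | False | False | False
False | True | False | True
True | True | False | False
False | False | True | False
True | False | True | False
False | True | True | False
True | True | True | False
Counterexample at row 1: with a=False, c=False, r=False, the formula is False.

No, it is not a tautology.
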